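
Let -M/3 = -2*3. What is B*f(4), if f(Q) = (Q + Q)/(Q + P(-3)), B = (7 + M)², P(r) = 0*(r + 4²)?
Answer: 1250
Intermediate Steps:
M = 18 (M = -(-6)*3 = -3*(-6) = 18)
P(r) = 0 (P(r) = 0*(r + 16) = 0*(16 + r) = 0)
B = 625 (B = (7 + 18)² = 25² = 625)
f(Q) = 2 (f(Q) = (Q + Q)/(Q + 0) = (2*Q)/Q = 2)
B*f(4) = 625*2 = 1250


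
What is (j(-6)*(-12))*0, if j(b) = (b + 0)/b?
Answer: 0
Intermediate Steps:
j(b) = 1 (j(b) = b/b = 1)
(j(-6)*(-12))*0 = (1*(-12))*0 = -12*0 = 0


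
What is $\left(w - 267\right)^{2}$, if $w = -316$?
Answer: $339889$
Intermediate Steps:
$\left(w - 267\right)^{2} = \left(-316 - 267\right)^{2} = \left(-583\right)^{2} = 339889$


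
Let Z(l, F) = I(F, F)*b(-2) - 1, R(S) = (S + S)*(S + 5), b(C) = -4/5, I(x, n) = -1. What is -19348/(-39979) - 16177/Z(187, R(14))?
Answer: 3233720763/39979 ≈ 80886.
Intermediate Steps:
b(C) = -4/5 (b(C) = -4*1/5 = -4/5)
R(S) = 2*S*(5 + S) (R(S) = (2*S)*(5 + S) = 2*S*(5 + S))
Z(l, F) = -1/5 (Z(l, F) = -1*(-4/5) - 1 = 4/5 - 1 = -1/5)
-19348/(-39979) - 16177/Z(187, R(14)) = -19348/(-39979) - 16177/(-1/5) = -19348*(-1/39979) - 16177*(-5) = 19348/39979 + 80885 = 3233720763/39979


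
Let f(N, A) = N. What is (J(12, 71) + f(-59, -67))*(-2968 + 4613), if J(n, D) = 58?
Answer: -1645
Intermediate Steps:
(J(12, 71) + f(-59, -67))*(-2968 + 4613) = (58 - 59)*(-2968 + 4613) = -1*1645 = -1645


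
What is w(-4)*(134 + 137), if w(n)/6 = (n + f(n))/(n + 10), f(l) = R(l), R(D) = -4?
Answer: -2168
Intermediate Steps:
f(l) = -4
w(n) = 6*(-4 + n)/(10 + n) (w(n) = 6*((n - 4)/(n + 10)) = 6*((-4 + n)/(10 + n)) = 6*(-4 + n)/(10 + n))
w(-4)*(134 + 137) = (6*(-4 - 4)/(10 - 4))*(134 + 137) = (6*(-8)/6)*271 = (6*(1/6)*(-8))*271 = -8*271 = -2168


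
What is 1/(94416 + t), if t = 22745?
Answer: 1/117161 ≈ 8.5353e-6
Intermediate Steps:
1/(94416 + t) = 1/(94416 + 22745) = 1/117161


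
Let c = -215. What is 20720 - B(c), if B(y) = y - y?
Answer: 20720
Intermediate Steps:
B(y) = 0
20720 - B(c) = 20720 - 1*0 = 20720 + 0 = 20720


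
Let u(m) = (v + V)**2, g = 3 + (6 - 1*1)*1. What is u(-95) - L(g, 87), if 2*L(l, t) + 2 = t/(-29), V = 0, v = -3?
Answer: 23/2 ≈ 11.500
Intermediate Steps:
g = 8 (g = 3 + (6 - 1)*1 = 3 + 5*1 = 3 + 5 = 8)
L(l, t) = -1 - t/58 (L(l, t) = -1 + (t/(-29))/2 = -1 + (t*(-1/29))/2 = -1 + (-t/29)/2 = -1 - t/58)
u(m) = 9 (u(m) = (-3 + 0)**2 = (-3)**2 = 9)
u(-95) - L(g, 87) = 9 - (-1 - 1/58*87) = 9 - (-1 - 3/2) = 9 - 1*(-5/2) = 9 + 5/2 = 23/2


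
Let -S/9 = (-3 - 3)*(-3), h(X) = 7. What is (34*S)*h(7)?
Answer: -38556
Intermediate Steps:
S = -162 (S = -9*(-3 - 3)*(-3) = -(-54)*(-3) = -9*18 = -162)
(34*S)*h(7) = (34*(-162))*7 = -5508*7 = -38556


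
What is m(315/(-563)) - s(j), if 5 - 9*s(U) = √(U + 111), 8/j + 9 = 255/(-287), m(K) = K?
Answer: -5650/5067 + √221876259/12771 ≈ 0.051296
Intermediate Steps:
j = -1148/1419 (j = 8/(-9 + 255/(-287)) = 8/(-9 + 255*(-1/287)) = 8/(-9 - 255/287) = 8/(-2838/287) = 8*(-287/2838) = -1148/1419 ≈ -0.80902)
s(U) = 5/9 - √(111 + U)/9 (s(U) = 5/9 - √(U + 111)/9 = 5/9 - √(111 + U)/9)
m(315/(-563)) - s(j) = 315/(-563) - (5/9 - √(111 - 1148/1419)/9) = 315*(-1/563) - (5/9 - √221876259/12771) = -315/563 - (5/9 - √221876259/12771) = -315/563 + (-5/9 + √221876259/12771) = -5650/5067 + √221876259/12771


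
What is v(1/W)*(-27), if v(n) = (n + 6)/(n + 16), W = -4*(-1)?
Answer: -135/13 ≈ -10.385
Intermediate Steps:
W = 4
v(n) = (6 + n)/(16 + n)
v(1/W)*(-27) = ((6 + 1/4)/(16 + 1/4))*(-27) = ((6 + ¼)/(16 + ¼))*(-27) = ((25/4)/(65/4))*(-27) = ((4/65)*(25/4))*(-27) = (5/13)*(-27) = -135/13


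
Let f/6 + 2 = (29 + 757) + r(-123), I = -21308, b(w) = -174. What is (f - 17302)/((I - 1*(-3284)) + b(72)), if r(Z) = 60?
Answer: 6119/9099 ≈ 0.67249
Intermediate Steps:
f = 5064 (f = -12 + 6*((29 + 757) + 60) = -12 + 6*(786 + 60) = -12 + 6*846 = -12 + 5076 = 5064)
(f - 17302)/((I - 1*(-3284)) + b(72)) = (5064 - 17302)/((-21308 - 1*(-3284)) - 174) = -12238/((-21308 + 3284) - 174) = -12238/(-18024 - 174) = -12238/(-18198) = -12238*(-1/18198) = 6119/9099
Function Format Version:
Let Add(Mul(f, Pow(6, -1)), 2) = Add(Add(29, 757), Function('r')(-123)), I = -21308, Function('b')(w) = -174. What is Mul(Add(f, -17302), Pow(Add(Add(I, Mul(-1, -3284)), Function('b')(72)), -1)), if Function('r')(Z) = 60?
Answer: Rational(6119, 9099) ≈ 0.67249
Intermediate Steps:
f = 5064 (f = Add(-12, Mul(6, Add(Add(29, 757), 60))) = Add(-12, Mul(6, Add(786, 60))) = Add(-12, Mul(6, 846)) = Add(-12, 5076) = 5064)
Mul(Add(f, -17302), Pow(Add(Add(I, Mul(-1, -3284)), Function('b')(72)), -1)) = Mul(Add(5064, -17302), Pow(Add(Add(-21308, Mul(-1, -3284)), -174), -1)) = Mul(-12238, Pow(Add(Add(-21308, 3284), -174), -1)) = Mul(-12238, Pow(Add(-18024, -174), -1)) = Mul(-12238, Pow(-18198, -1)) = Mul(-12238, Rational(-1, 18198)) = Rational(6119, 9099)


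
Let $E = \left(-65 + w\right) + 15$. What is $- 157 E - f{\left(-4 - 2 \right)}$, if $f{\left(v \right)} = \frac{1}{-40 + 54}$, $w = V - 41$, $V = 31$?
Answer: $\frac{131879}{14} \approx 9419.9$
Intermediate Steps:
$w = -10$ ($w = 31 - 41 = -10$)
$E = -60$ ($E = \left(-65 - 10\right) + 15 = -75 + 15 = -60$)
$f{\left(v \right)} = \frac{1}{14}$
$- 157 E - f{\left(-4 - 2 \right)} = \left(-157\right) \left(-60\right) - \frac{1}{14} = 9420 - \frac{1}{14} = \frac{131879}{14}$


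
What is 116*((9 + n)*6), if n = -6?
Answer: 2088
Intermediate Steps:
116*((9 + n)*6) = 116*((9 - 6)*6) = 116*(3*6) = 116*18 = 2088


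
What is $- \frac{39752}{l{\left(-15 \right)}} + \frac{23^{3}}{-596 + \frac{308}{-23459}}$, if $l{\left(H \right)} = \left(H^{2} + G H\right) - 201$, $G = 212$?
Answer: $- \frac{9583221809}{1225744112} \approx -7.8183$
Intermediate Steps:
$l{\left(H \right)} = -201 + H^{2} + 212 H$ ($l{\left(H \right)} = \left(H^{2} + 212 H\right) - 201 = -201 + H^{2} + 212 H$)
$- \frac{39752}{l{\left(-15 \right)}} + \frac{23^{3}}{-596 + \frac{308}{-23459}} = - \frac{39752}{-201 + \left(-15\right)^{2} + 212 \left(-15\right)} + \frac{23^{3}}{-596 + \frac{308}{-23459}} = - \frac{39752}{-201 + 225 - 3180} + \frac{12167}{-596 + 308 \left(- \frac{1}{23459}\right)} = - \frac{39752}{-3156} + \frac{12167}{-596 - \frac{308}{23459}} = \left(-39752\right) \left(- \frac{1}{3156}\right) + \frac{12167}{- \frac{13981872}{23459}} = \frac{9938}{789} + 12167 \left(- \frac{23459}{13981872}\right) = \frac{9938}{789} - \frac{285425653}{13981872} = - \frac{9583221809}{1225744112}$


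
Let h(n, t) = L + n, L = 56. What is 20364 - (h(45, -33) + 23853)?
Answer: -3590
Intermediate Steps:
h(n, t) = 56 + n
20364 - (h(45, -33) + 23853) = 20364 - ((56 + 45) + 23853) = 20364 - (101 + 23853) = 20364 - 1*23954 = 20364 - 23954 = -3590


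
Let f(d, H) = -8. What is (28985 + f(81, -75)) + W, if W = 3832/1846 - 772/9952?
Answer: 66548067117/2296424 ≈ 28979.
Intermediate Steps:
W = 4588869/2296424 (W = 3832*(1/1846) - 772*1/9952 = 1916/923 - 193/2488 = 4588869/2296424 ≈ 1.9983)
(28985 + f(81, -75)) + W = (28985 - 8) + 4588869/2296424 = 28977 + 4588869/2296424 = 66548067117/2296424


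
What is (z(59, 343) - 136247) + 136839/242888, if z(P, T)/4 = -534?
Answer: -33611433265/242888 ≈ -1.3838e+5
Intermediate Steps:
z(P, T) = -2136 (z(P, T) = 4*(-534) = -2136)
(z(59, 343) - 136247) + 136839/242888 = (-2136 - 136247) + 136839/242888 = -138383 + 136839*(1/242888) = -138383 + 136839/242888 = -33611433265/242888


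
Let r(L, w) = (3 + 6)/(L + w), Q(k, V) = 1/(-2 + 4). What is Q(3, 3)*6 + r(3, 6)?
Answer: 4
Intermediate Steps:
Q(k, V) = 1/2
r(L, w) = 9/(L + w)
Q(3, 3)*6 + r(3, 6) = (1/2)*6 + 9/(3 + 6) = 3 + 9/9 = 3 + 9*(1/9) = 3 + 1 = 4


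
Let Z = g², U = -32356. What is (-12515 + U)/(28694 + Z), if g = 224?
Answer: -14957/26290 ≈ -0.56892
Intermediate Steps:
Z = 50176 (Z = 224² = 50176)
(-12515 + U)/(28694 + Z) = (-12515 - 32356)/(28694 + 50176) = -44871/78870 = -44871*1/78870 = -14957/26290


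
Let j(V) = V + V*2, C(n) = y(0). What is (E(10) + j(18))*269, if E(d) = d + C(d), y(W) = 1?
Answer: 17485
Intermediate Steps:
C(n) = 1
E(d) = 1 + d (E(d) = d + 1 = 1 + d)
j(V) = 3*V (j(V) = V + 2*V = 3*V)
(E(10) + j(18))*269 = ((1 + 10) + 3*18)*269 = (11 + 54)*269 = 65*269 = 17485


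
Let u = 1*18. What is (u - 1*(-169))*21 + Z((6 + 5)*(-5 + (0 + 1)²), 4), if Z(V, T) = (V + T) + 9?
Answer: 3896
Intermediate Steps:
u = 18
Z(V, T) = 9 + T + V (Z(V, T) = (T + V) + 9 = 9 + T + V)
(u - 1*(-169))*21 + Z((6 + 5)*(-5 + (0 + 1)²), 4) = (18 - 1*(-169))*21 + (9 + 4 + (6 + 5)*(-5 + (0 + 1)²)) = (18 + 169)*21 + (9 + 4 + 11*(-5 + 1²)) = 187*21 + (9 + 4 + 11*(-5 + 1)) = 3927 + (9 + 4 + 11*(-4)) = 3927 + (9 + 4 - 44) = 3927 - 31 = 3896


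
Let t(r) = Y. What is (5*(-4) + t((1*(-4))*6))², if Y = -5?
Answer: 625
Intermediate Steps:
t(r) = -5
(5*(-4) + t((1*(-4))*6))² = (5*(-4) - 5)² = (-20 - 5)² = (-25)² = 625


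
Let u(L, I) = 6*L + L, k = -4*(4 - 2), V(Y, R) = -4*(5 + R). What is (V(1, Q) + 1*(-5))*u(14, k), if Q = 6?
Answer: -4802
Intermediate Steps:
V(Y, R) = -20 - 4*R
k = -8 (k = -4*2 = -8)
u(L, I) = 7*L
(V(1, Q) + 1*(-5))*u(14, k) = ((-20 - 4*6) + 1*(-5))*(7*14) = ((-20 - 24) - 5)*98 = (-44 - 5)*98 = -49*98 = -4802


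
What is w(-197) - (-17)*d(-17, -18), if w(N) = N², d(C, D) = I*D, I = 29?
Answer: 29935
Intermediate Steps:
d(C, D) = 29*D
w(-197) - (-17)*d(-17, -18) = (-197)² - (-17)*29*(-18) = 38809 - (-17)*(-522) = 38809 - 1*8874 = 38809 - 8874 = 29935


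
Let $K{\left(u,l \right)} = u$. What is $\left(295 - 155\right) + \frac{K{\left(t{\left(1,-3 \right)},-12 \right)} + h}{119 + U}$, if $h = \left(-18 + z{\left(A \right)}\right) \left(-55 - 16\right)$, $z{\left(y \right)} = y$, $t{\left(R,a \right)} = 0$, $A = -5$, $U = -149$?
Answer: $\frac{2567}{30} \approx 85.567$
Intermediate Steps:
$h = 1633$ ($h = \left(-18 - 5\right) \left(-55 - 16\right) = \left(-23\right) \left(-71\right) = 1633$)
$\left(295 - 155\right) + \frac{K{\left(t{\left(1,-3 \right)},-12 \right)} + h}{119 + U} = \left(295 - 155\right) + \frac{0 + 1633}{119 - 149} = 140 + \frac{1633}{-30} = 140 + 1633 \left(- \frac{1}{30}\right) = 140 - \frac{1633}{30} = \frac{2567}{30}$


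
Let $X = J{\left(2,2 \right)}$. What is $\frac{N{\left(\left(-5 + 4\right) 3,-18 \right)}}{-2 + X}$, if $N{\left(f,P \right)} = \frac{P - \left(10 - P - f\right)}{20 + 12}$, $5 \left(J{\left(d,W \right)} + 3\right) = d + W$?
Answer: $\frac{35}{96} \approx 0.36458$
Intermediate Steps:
$J{\left(d,W \right)} = -3 + \frac{W}{5} + \frac{d}{5}$ ($J{\left(d,W \right)} = -3 + \frac{d + W}{5} = -3 + \frac{W + d}{5} = -3 + \left(\frac{W}{5} + \frac{d}{5}\right) = -3 + \frac{W}{5} + \frac{d}{5}$)
$X = - \frac{11}{5}$ ($X = -3 + \frac{1}{5} \cdot 2 + \frac{1}{5} \cdot 2 = -3 + \frac{2}{5} + \frac{2}{5} = - \frac{11}{5} \approx -2.2$)
$N{\left(f,P \right)} = - \frac{5}{16} + \frac{P}{16} + \frac{f}{32}$ ($N{\left(f,P \right)} = \frac{P - \left(10 - P - f\right)}{32} = \left(P + \left(-10 + P + f\right)\right) \frac{1}{32} = \left(-10 + f + 2 P\right) \frac{1}{32} = - \frac{5}{16} + \frac{P}{16} + \frac{f}{32}$)
$\frac{N{\left(\left(-5 + 4\right) 3,-18 \right)}}{-2 + X} = \frac{- \frac{5}{16} + \frac{1}{16} \left(-18\right) + \frac{\left(-5 + 4\right) 3}{32}}{-2 - \frac{11}{5}} = \frac{- \frac{5}{16} - \frac{9}{8} + \frac{\left(-1\right) 3}{32}}{- \frac{21}{5}} = - \frac{5 \left(- \frac{5}{16} - \frac{9}{8} + \frac{1}{32} \left(-3\right)\right)}{21} = - \frac{5 \left(- \frac{5}{16} - \frac{9}{8} - \frac{3}{32}\right)}{21} = \left(- \frac{5}{21}\right) \left(- \frac{49}{32}\right) = \frac{35}{96}$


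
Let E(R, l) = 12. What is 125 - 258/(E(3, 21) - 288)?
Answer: 5793/46 ≈ 125.93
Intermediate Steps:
125 - 258/(E(3, 21) - 288) = 125 - 258/(12 - 288) = 125 - 258/(-276) = 125 - 258*(-1/276) = 125 + 43/46 = 5793/46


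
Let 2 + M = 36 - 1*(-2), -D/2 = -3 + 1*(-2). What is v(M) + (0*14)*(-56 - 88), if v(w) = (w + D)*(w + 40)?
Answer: 3496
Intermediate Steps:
D = 10 (D = -2*(-3 + 1*(-2)) = -2*(-3 - 2) = -2*(-5) = 10)
M = 36 (M = -2 + (36 - 1*(-2)) = -2 + (36 + 2) = -2 + 38 = 36)
v(w) = (10 + w)*(40 + w) (v(w) = (w + 10)*(w + 40) = (10 + w)*(40 + w))
v(M) + (0*14)*(-56 - 88) = (400 + 36**2 + 50*36) + (0*14)*(-56 - 88) = (400 + 1296 + 1800) + 0*(-144) = 3496 + 0 = 3496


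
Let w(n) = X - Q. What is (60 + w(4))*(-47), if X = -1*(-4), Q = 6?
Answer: -2726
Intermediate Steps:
X = 4
w(n) = -2 (w(n) = 4 - 1*6 = 4 - 6 = -2)
(60 + w(4))*(-47) = (60 - 2)*(-47) = 58*(-47) = -2726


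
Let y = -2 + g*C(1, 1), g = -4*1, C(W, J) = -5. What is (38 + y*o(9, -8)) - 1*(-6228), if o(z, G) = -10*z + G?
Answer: 4502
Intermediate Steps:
o(z, G) = G - 10*z
g = -4
y = 18 (y = -2 - 4*(-5) = -2 + 20 = 18)
(38 + y*o(9, -8)) - 1*(-6228) = (38 + 18*(-8 - 10*9)) - 1*(-6228) = (38 + 18*(-8 - 90)) + 6228 = (38 + 18*(-98)) + 6228 = (38 - 1764) + 6228 = -1726 + 6228 = 4502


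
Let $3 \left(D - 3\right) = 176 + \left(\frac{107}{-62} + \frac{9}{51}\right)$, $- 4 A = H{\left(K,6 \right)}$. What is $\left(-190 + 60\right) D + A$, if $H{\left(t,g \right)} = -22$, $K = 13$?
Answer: $- \frac{25119019}{3162} \approx -7944.0$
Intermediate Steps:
$A = \frac{11}{2}$ ($A = \left(- \frac{1}{4}\right) \left(-22\right) = \frac{11}{2} \approx 5.5$)
$D = \frac{193357}{3162}$ ($D = 3 + \frac{176 + \left(\frac{107}{-62} + \frac{9}{51}\right)}{3} = 3 + \frac{176 + \left(107 \left(- \frac{1}{62}\right) + 9 \cdot \frac{1}{51}\right)}{3} = 3 + \frac{176 + \left(- \frac{107}{62} + \frac{3}{17}\right)}{3} = 3 + \frac{176 - \frac{1633}{1054}}{3} = 3 + \frac{1}{3} \cdot \frac{183871}{1054} = 3 + \frac{183871}{3162} = \frac{193357}{3162} \approx 61.15$)
$\left(-190 + 60\right) D + A = \left(-190 + 60\right) \frac{193357}{3162} + \frac{11}{2} = \left(-130\right) \frac{193357}{3162} + \frac{11}{2} = - \frac{12568205}{1581} + \frac{11}{2} = - \frac{25119019}{3162}$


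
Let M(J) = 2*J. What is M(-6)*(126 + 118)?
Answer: -2928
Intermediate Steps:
M(-6)*(126 + 118) = (2*(-6))*(126 + 118) = -12*244 = -2928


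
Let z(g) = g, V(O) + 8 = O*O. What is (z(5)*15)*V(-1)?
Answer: -525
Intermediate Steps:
V(O) = -8 + O² (V(O) = -8 + O*O = -8 + O²)
(z(5)*15)*V(-1) = (5*15)*(-8 + (-1)²) = 75*(-8 + 1) = 75*(-7) = -525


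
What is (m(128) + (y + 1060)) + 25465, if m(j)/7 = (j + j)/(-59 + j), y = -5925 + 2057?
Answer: 1565125/69 ≈ 22683.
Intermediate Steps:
y = -3868
m(j) = 14*j/(-59 + j) (m(j) = 7*((j + j)/(-59 + j)) = 7*((2*j)/(-59 + j)) = 7*(2*j/(-59 + j)) = 14*j/(-59 + j))
(m(128) + (y + 1060)) + 25465 = (14*128/(-59 + 128) + (-3868 + 1060)) + 25465 = (14*128/69 - 2808) + 25465 = (14*128*(1/69) - 2808) + 25465 = (1792/69 - 2808) + 25465 = -191960/69 + 25465 = 1565125/69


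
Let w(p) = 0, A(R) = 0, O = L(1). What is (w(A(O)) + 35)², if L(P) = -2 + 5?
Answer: 1225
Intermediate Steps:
L(P) = 3
O = 3
(w(A(O)) + 35)² = (0 + 35)² = 35² = 1225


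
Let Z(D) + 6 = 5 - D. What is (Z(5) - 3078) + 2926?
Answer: -158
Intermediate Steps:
Z(D) = -1 - D (Z(D) = -6 + (5 - D) = -1 - D)
(Z(5) - 3078) + 2926 = ((-1 - 1*5) - 3078) + 2926 = ((-1 - 5) - 3078) + 2926 = (-6 - 3078) + 2926 = -3084 + 2926 = -158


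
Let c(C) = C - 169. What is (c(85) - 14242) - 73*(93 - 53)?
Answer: -17246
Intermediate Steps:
c(C) = -169 + C
(c(85) - 14242) - 73*(93 - 53) = ((-169 + 85) - 14242) - 73*(93 - 53) = (-84 - 14242) - 73*40 = -14326 - 2920 = -17246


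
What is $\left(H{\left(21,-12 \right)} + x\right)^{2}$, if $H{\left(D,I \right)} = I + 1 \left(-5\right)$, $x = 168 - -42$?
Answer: $37249$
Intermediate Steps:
$x = 210$ ($x = 168 + 42 = 210$)
$H{\left(D,I \right)} = -5 + I$ ($H{\left(D,I \right)} = I - 5 = -5 + I$)
$\left(H{\left(21,-12 \right)} + x\right)^{2} = \left(\left(-5 - 12\right) + 210\right)^{2} = \left(-17 + 210\right)^{2} = 193^{2} = 37249$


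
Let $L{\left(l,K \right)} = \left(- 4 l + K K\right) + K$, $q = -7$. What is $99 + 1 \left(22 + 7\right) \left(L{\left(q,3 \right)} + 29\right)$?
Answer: $2100$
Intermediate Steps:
$L{\left(l,K \right)} = K + K^{2} - 4 l$ ($L{\left(l,K \right)} = \left(- 4 l + K^{2}\right) + K = \left(K^{2} - 4 l\right) + K = K + K^{2} - 4 l$)
$99 + 1 \left(22 + 7\right) \left(L{\left(q,3 \right)} + 29\right) = 99 + 1 \left(22 + 7\right) \left(\left(3 + 3^{2} - -28\right) + 29\right) = 99 + 1 \cdot 29 \left(\left(3 + 9 + 28\right) + 29\right) = 99 + 1 \cdot 29 \left(40 + 29\right) = 99 + 1 \cdot 29 \cdot 69 = 99 + 1 \cdot 2001 = 99 + 2001 = 2100$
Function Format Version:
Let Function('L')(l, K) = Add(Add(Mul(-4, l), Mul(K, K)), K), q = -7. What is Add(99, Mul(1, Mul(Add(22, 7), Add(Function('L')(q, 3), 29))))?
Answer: 2100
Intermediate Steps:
Function('L')(l, K) = Add(K, Pow(K, 2), Mul(-4, l)) (Function('L')(l, K) = Add(Add(Mul(-4, l), Pow(K, 2)), K) = Add(Add(Pow(K, 2), Mul(-4, l)), K) = Add(K, Pow(K, 2), Mul(-4, l)))
Add(99, Mul(1, Mul(Add(22, 7), Add(Function('L')(q, 3), 29)))) = Add(99, Mul(1, Mul(Add(22, 7), Add(Add(3, Pow(3, 2), Mul(-4, -7)), 29)))) = Add(99, Mul(1, Mul(29, Add(Add(3, 9, 28), 29)))) = Add(99, Mul(1, Mul(29, Add(40, 29)))) = Add(99, Mul(1, Mul(29, 69))) = Add(99, Mul(1, 2001)) = Add(99, 2001) = 2100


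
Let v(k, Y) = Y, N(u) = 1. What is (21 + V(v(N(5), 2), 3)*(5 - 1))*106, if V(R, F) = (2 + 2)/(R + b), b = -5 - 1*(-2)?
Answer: 530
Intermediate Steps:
b = -3 (b = -5 + 2 = -3)
V(R, F) = 4/(-3 + R) (V(R, F) = (2 + 2)/(R - 3) = 4/(-3 + R))
(21 + V(v(N(5), 2), 3)*(5 - 1))*106 = (21 + (4/(-3 + 2))*(5 - 1))*106 = (21 + (4/(-1))*4)*106 = (21 + (4*(-1))*4)*106 = (21 - 4*4)*106 = (21 - 16)*106 = 5*106 = 530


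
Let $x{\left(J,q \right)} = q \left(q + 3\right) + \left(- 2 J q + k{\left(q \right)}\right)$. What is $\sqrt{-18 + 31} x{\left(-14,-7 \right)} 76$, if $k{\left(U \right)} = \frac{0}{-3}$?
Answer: $- 12768 \sqrt{13} \approx -46036.0$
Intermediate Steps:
$k{\left(U \right)} = 0$ ($k{\left(U \right)} = 0 \left(- \frac{1}{3}\right) = 0$)
$x{\left(J,q \right)} = q \left(3 + q\right) - 2 J q$ ($x{\left(J,q \right)} = q \left(q + 3\right) + \left(- 2 J q + 0\right) = q \left(3 + q\right) + \left(- 2 J q + 0\right) = q \left(3 + q\right) - 2 J q$)
$\sqrt{-18 + 31} x{\left(-14,-7 \right)} 76 = \sqrt{-18 + 31} \left(- 7 \left(3 - 7 - -28\right)\right) 76 = \sqrt{13} \left(- 7 \left(3 - 7 + 28\right)\right) 76 = \sqrt{13} \left(\left(-7\right) 24\right) 76 = \sqrt{13} \left(-168\right) 76 = - 168 \sqrt{13} \cdot 76 = - 12768 \sqrt{13}$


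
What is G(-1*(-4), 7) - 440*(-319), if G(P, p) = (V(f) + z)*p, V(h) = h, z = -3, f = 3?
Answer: 140360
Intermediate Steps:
G(P, p) = 0 (G(P, p) = (3 - 3)*p = 0*p = 0)
G(-1*(-4), 7) - 440*(-319) = 0 - 440*(-319) = 0 + 140360 = 140360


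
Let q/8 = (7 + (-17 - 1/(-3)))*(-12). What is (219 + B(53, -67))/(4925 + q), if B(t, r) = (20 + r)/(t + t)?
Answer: 23167/620418 ≈ 0.037341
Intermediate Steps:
B(t, r) = (20 + r)/(2*t) (B(t, r) = (20 + r)/((2*t)) = (20 + r)*(1/(2*t)) = (20 + r)/(2*t))
q = 928 (q = 8*((7 + (-17 - 1/(-3)))*(-12)) = 8*((7 + (-17 - 1*(-⅓)))*(-12)) = 8*((7 + (-17 + ⅓))*(-12)) = 8*((7 - 50/3)*(-12)) = 8*(-29/3*(-12)) = 8*116 = 928)
(219 + B(53, -67))/(4925 + q) = (219 + (½)*(20 - 67)/53)/(4925 + 928) = (219 + (½)*(1/53)*(-47))/5853 = (219 - 47/106)*(1/5853) = (23167/106)*(1/5853) = 23167/620418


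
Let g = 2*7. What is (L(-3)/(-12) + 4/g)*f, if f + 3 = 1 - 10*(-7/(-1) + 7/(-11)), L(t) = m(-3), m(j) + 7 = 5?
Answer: -6859/231 ≈ -29.693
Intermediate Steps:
m(j) = -2 (m(j) = -7 + 5 = -2)
L(t) = -2
g = 14
f = -722/11 (f = -3 + (1 - 10*(-7/(-1) + 7/(-11))) = -3 + (1 - 10*(-7*(-1) + 7*(-1/11))) = -3 + (1 - 10*(7 - 7/11)) = -3 + (1 - 10*70/11) = -3 + (1 - 700/11) = -3 - 689/11 = -722/11 ≈ -65.636)
(L(-3)/(-12) + 4/g)*f = (-2/(-12) + 4/14)*(-722/11) = (-2*(-1/12) + 4*(1/14))*(-722/11) = (⅙ + 2/7)*(-722/11) = (19/42)*(-722/11) = -6859/231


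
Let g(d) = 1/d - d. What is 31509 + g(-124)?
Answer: 3922491/124 ≈ 31633.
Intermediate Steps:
31509 + g(-124) = 31509 + (1/(-124) - 1*(-124)) = 31509 + (-1/124 + 124) = 31509 + 15375/124 = 3922491/124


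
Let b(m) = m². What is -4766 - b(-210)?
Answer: -48866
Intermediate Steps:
-4766 - b(-210) = -4766 - 1*(-210)² = -4766 - 1*44100 = -4766 - 44100 = -48866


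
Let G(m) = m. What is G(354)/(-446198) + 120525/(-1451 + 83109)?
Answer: 26874553509/18217818142 ≈ 1.4752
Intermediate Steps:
G(354)/(-446198) + 120525/(-1451 + 83109) = 354/(-446198) + 120525/(-1451 + 83109) = 354*(-1/446198) + 120525/81658 = -177/223099 + 120525*(1/81658) = -177/223099 + 120525/81658 = 26874553509/18217818142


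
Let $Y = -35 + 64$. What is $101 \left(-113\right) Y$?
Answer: $-330977$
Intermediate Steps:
$Y = 29$
$101 \left(-113\right) Y = 101 \left(-113\right) 29 = \left(-11413\right) 29 = -330977$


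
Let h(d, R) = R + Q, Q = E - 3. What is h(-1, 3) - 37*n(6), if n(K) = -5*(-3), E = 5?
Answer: -550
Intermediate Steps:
Q = 2 (Q = 5 - 3 = 2)
h(d, R) = 2 + R (h(d, R) = R + 2 = 2 + R)
n(K) = 15
h(-1, 3) - 37*n(6) = (2 + 3) - 37*15 = 5 - 555 = -550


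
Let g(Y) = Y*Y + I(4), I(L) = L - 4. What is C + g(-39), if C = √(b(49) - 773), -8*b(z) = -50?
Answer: 1521 + I*√3067/2 ≈ 1521.0 + 27.69*I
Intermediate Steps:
I(L) = -4 + L
b(z) = 25/4 (b(z) = -⅛*(-50) = 25/4)
C = I*√3067/2 (C = √(25/4 - 773) = √(-3067/4) = I*√3067/2 ≈ 27.69*I)
g(Y) = Y² (g(Y) = Y*Y + (-4 + 4) = Y² + 0 = Y²)
C + g(-39) = I*√3067/2 + (-39)² = I*√3067/2 + 1521 = 1521 + I*√3067/2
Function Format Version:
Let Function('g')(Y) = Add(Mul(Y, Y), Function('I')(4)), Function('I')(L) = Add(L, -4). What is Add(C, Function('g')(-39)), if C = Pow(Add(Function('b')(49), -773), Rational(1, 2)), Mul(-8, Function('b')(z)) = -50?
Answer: Add(1521, Mul(Rational(1, 2), I, Pow(3067, Rational(1, 2)))) ≈ Add(1521.0, Mul(27.690, I))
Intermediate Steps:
Function('I')(L) = Add(-4, L)
Function('b')(z) = Rational(25, 4) (Function('b')(z) = Mul(Rational(-1, 8), -50) = Rational(25, 4))
C = Mul(Rational(1, 2), I, Pow(3067, Rational(1, 2))) (C = Pow(Add(Rational(25, 4), -773), Rational(1, 2)) = Pow(Rational(-3067, 4), Rational(1, 2)) = Mul(Rational(1, 2), I, Pow(3067, Rational(1, 2))) ≈ Mul(27.690, I))
Function('g')(Y) = Pow(Y, 2) (Function('g')(Y) = Add(Mul(Y, Y), Add(-4, 4)) = Add(Pow(Y, 2), 0) = Pow(Y, 2))
Add(C, Function('g')(-39)) = Add(Mul(Rational(1, 2), I, Pow(3067, Rational(1, 2))), Pow(-39, 2)) = Add(Mul(Rational(1, 2), I, Pow(3067, Rational(1, 2))), 1521) = Add(1521, Mul(Rational(1, 2), I, Pow(3067, Rational(1, 2))))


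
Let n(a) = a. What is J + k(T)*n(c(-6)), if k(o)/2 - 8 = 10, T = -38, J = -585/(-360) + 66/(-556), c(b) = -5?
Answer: -198485/1112 ≈ -178.49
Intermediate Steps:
J = 1675/1112 (J = -585*(-1/360) + 66*(-1/556) = 13/8 - 33/278 = 1675/1112 ≈ 1.5063)
k(o) = 36 (k(o) = 16 + 2*10 = 16 + 20 = 36)
J + k(T)*n(c(-6)) = 1675/1112 + 36*(-5) = 1675/1112 - 180 = -198485/1112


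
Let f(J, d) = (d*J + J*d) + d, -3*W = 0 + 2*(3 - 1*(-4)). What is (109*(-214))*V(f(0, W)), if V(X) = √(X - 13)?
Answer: -23326*I*√159/3 ≈ -98043.0*I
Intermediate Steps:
W = -14/3 (W = -(0 + 2*(3 - 1*(-4)))/3 = -(0 + 2*(3 + 4))/3 = -(0 + 2*7)/3 = -(0 + 14)/3 = -⅓*14 = -14/3 ≈ -4.6667)
f(J, d) = d + 2*J*d (f(J, d) = (J*d + J*d) + d = 2*J*d + d = d + 2*J*d)
V(X) = √(-13 + X)
(109*(-214))*V(f(0, W)) = (109*(-214))*√(-13 - 14*(1 + 2*0)/3) = -23326*√(-13 - 14*(1 + 0)/3) = -23326*√(-13 - 14/3*1) = -23326*√(-13 - 14/3) = -23326*I*√159/3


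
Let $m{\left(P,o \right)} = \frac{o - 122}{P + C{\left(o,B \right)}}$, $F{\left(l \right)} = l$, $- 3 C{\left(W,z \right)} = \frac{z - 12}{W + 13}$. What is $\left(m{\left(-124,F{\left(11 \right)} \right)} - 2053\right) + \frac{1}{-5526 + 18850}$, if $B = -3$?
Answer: $- \frac{81233746905}{39585604} \approx -2052.1$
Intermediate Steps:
$C{\left(W,z \right)} = - \frac{-12 + z}{3 \left(13 + W\right)}$ ($C{\left(W,z \right)} = - \frac{\left(z - 12\right) \frac{1}{W + 13}}{3} = - \frac{\left(-12 + z\right) \frac{1}{13 + W}}{3} = - \frac{\frac{1}{13 + W} \left(-12 + z\right)}{3} = - \frac{-12 + z}{3 \left(13 + W\right)}$)
$m{\left(P,o \right)} = \frac{-122 + o}{P + \frac{5}{13 + o}}$ ($m{\left(P,o \right)} = \frac{o - 122}{P + \frac{12 - -3}{3 \left(13 + o\right)}} = \frac{-122 + o}{P + \frac{12 + 3}{3 \left(13 + o\right)}} = \frac{-122 + o}{P + \frac{1}{3} \frac{1}{13 + o} 15} = \frac{-122 + o}{P + \frac{5}{13 + o}}$)
$\left(m{\left(-124,F{\left(11 \right)} \right)} - 2053\right) + \frac{1}{-5526 + 18850} = \left(\frac{\left(-122 + 11\right) \left(13 + 11\right)}{5 - 124 \left(13 + 11\right)} - 2053\right) + \frac{1}{-5526 + 18850} = \left(\frac{1}{5 - 2976} \left(-111\right) 24 - 2053\right) + \frac{1}{13324} = \left(\frac{1}{-2971} \left(-111\right) 24 - 2053\right) + \frac{1}{13324} = \left(\left(- \frac{1}{2971}\right) \left(-111\right) 24 - 2053\right) + \frac{1}{13324} = \left(\frac{2664}{2971} - 2053\right) + \frac{1}{13324} = - \frac{6096799}{2971} + \frac{1}{13324} = - \frac{81233746905}{39585604}$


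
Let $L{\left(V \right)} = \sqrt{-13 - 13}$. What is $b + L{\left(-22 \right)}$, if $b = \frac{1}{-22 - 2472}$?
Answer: $- \frac{1}{2494} + i \sqrt{26} \approx -0.00040096 + 5.099 i$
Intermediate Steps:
$L{\left(V \right)} = i \sqrt{26}$ ($L{\left(V \right)} = \sqrt{-26} = i \sqrt{26}$)
$b = - \frac{1}{2494}$ ($b = \frac{1}{-2494} = - \frac{1}{2494} \approx -0.00040096$)
$b + L{\left(-22 \right)} = - \frac{1}{2494} + i \sqrt{26}$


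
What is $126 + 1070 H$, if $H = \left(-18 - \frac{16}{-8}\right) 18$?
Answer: $-308034$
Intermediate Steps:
$H = -288$ ($H = \left(-18 - -2\right) 18 = \left(-18 + 2\right) 18 = \left(-16\right) 18 = -288$)
$126 + 1070 H = 126 + 1070 \left(-288\right) = 126 - 308160 = -308034$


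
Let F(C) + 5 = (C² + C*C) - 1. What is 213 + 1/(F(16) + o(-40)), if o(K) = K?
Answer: 99259/466 ≈ 213.00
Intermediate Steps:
F(C) = -6 + 2*C² (F(C) = -5 + ((C² + C*C) - 1) = -5 + ((C² + C²) - 1) = -5 + (2*C² - 1) = -5 + (-1 + 2*C²) = -6 + 2*C²)
213 + 1/(F(16) + o(-40)) = 213 + 1/((-6 + 2*16²) - 40) = 213 + 1/((-6 + 2*256) - 40) = 213 + 1/((-6 + 512) - 40) = 213 + 1/(506 - 40) = 213 + 1/466 = 99259/466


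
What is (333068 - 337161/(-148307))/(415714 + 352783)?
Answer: 49396653037/113973484579 ≈ 0.43340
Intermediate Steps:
(333068 - 337161/(-148307))/(415714 + 352783) = (333068 - 337161*(-1/148307))/768497 = (333068 + 337161/148307)*(1/768497) = (49396653037/148307)*(1/768497) = 49396653037/113973484579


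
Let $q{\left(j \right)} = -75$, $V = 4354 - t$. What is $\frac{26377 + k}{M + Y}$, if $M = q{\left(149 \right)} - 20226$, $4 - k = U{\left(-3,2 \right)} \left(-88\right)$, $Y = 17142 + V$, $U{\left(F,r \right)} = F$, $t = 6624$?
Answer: $- \frac{26117}{5429} \approx -4.8106$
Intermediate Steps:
$V = -2270$ ($V = 4354 - 6624 = -2270$)
$Y = 14872$ ($Y = 17142 - 2270 = 14872$)
$k = -260$ ($k = 4 - \left(-3\right) \left(-88\right) = 4 - 264 = -260$)
$M = -20301$ ($M = -75 - 20226 = -20301$)
$\frac{26377 + k}{M + Y} = \frac{26377 - 260}{-20301 + 14872} = \frac{26117}{-5429} = 26117 \left(- \frac{1}{5429}\right) = - \frac{26117}{5429}$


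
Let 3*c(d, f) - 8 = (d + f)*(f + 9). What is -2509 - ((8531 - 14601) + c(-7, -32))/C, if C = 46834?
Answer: -352502213/140502 ≈ -2508.9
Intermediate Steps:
c(d, f) = 8/3 + (9 + f)*(d + f)/3 (c(d, f) = 8/3 + ((d + f)*(f + 9))/3 = 8/3 + ((d + f)*(9 + f))/3 = 8/3 + ((9 + f)*(d + f))/3 = 8/3 + (9 + f)*(d + f)/3)
-2509 - ((8531 - 14601) + c(-7, -32))/C = -2509 - ((8531 - 14601) + (8/3 + 3*(-7) + 3*(-32) + (⅓)*(-32)² + (⅓)*(-7)*(-32)))/46834 = -2509 - (-6070 + (8/3 - 21 - 96 + (⅓)*1024 + 224/3))/46834 = -2509 - (-6070 + (8/3 - 21 - 96 + 1024/3 + 224/3))/46834 = -2509 - (-6070 + 905/3)/46834 = -2509 - (-17305)/(3*46834) = -2509 - 1*(-17305/140502) = -2509 + 17305/140502 = -352502213/140502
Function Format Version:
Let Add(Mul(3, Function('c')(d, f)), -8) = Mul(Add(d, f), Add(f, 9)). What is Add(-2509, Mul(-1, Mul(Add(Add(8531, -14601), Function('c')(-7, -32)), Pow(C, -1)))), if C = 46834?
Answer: Rational(-352502213, 140502) ≈ -2508.9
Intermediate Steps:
Function('c')(d, f) = Add(Rational(8, 3), Mul(Rational(1, 3), Add(9, f), Add(d, f))) (Function('c')(d, f) = Add(Rational(8, 3), Mul(Rational(1, 3), Mul(Add(d, f), Add(f, 9)))) = Add(Rational(8, 3), Mul(Rational(1, 3), Mul(Add(d, f), Add(9, f)))) = Add(Rational(8, 3), Mul(Rational(1, 3), Mul(Add(9, f), Add(d, f)))) = Add(Rational(8, 3), Mul(Rational(1, 3), Add(9, f), Add(d, f))))
Add(-2509, Mul(-1, Mul(Add(Add(8531, -14601), Function('c')(-7, -32)), Pow(C, -1)))) = Add(-2509, Mul(-1, Mul(Add(Add(8531, -14601), Add(Rational(8, 3), Mul(3, -7), Mul(3, -32), Mul(Rational(1, 3), Pow(-32, 2)), Mul(Rational(1, 3), -7, -32))), Pow(46834, -1)))) = Add(-2509, Mul(-1, Mul(Add(-6070, Add(Rational(8, 3), -21, -96, Mul(Rational(1, 3), 1024), Rational(224, 3))), Rational(1, 46834)))) = Add(-2509, Mul(-1, Mul(Add(-6070, Add(Rational(8, 3), -21, -96, Rational(1024, 3), Rational(224, 3))), Rational(1, 46834)))) = Add(-2509, Mul(-1, Mul(Add(-6070, Rational(905, 3)), Rational(1, 46834)))) = Add(-2509, Mul(-1, Mul(Rational(-17305, 3), Rational(1, 46834)))) = Add(-2509, Mul(-1, Rational(-17305, 140502))) = Add(-2509, Rational(17305, 140502)) = Rational(-352502213, 140502)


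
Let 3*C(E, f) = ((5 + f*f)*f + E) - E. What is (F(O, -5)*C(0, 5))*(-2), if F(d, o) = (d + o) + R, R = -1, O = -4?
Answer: 1000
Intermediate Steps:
C(E, f) = f*(5 + f**2)/3 (C(E, f) = (((5 + f*f)*f + E) - E)/3 = (((5 + f**2)*f + E) - E)/3 = ((f*(5 + f**2) + E) - E)/3 = ((E + f*(5 + f**2)) - E)/3 = (f*(5 + f**2))/3 = f*(5 + f**2)/3)
F(d, o) = -1 + d + o (F(d, o) = (d + o) - 1 = -1 + d + o)
(F(O, -5)*C(0, 5))*(-2) = ((-1 - 4 - 5)*((1/3)*5*(5 + 5**2)))*(-2) = -10*5*(5 + 25)/3*(-2) = -10*5*30/3*(-2) = -10*50*(-2) = -500*(-2) = 1000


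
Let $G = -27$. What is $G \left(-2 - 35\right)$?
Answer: $999$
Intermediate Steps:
$G \left(-2 - 35\right) = - 27 \left(-2 - 35\right) = \left(-27\right) \left(-37\right) = 999$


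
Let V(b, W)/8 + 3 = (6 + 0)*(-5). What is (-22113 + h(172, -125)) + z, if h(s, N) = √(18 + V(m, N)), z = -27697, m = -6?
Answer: -49810 + I*√246 ≈ -49810.0 + 15.684*I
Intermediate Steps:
V(b, W) = -264 (V(b, W) = -24 + 8*((6 + 0)*(-5)) = -24 + 8*(6*(-5)) = -24 + 8*(-30) = -24 - 240 = -264)
h(s, N) = I*√246 (h(s, N) = √(18 - 264) = √(-246) = I*√246)
(-22113 + h(172, -125)) + z = (-22113 + I*√246) - 27697 = -49810 + I*√246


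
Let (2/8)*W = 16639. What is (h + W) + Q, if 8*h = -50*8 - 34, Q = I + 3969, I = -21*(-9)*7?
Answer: 287175/4 ≈ 71794.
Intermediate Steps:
W = 66556 (W = 4*16639 = 66556)
I = 1323 (I = 189*7 = 1323)
Q = 5292 (Q = 1323 + 3969 = 5292)
h = -217/4 (h = (-50*8 - 34)/8 = (-400 - 34)/8 = (1/8)*(-434) = -217/4 ≈ -54.250)
(h + W) + Q = (-217/4 + 66556) + 5292 = 266007/4 + 5292 = 287175/4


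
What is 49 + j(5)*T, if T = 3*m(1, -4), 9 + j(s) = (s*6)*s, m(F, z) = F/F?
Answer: 472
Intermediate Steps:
m(F, z) = 1
j(s) = -9 + 6*s² (j(s) = -9 + (s*6)*s = -9 + (6*s)*s = -9 + 6*s²)
T = 3 (T = 3*1 = 3)
49 + j(5)*T = 49 + (-9 + 6*5²)*3 = 49 + (-9 + 6*25)*3 = 49 + (-9 + 150)*3 = 49 + 141*3 = 49 + 423 = 472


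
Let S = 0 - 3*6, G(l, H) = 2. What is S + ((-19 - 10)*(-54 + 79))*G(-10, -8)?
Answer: -1468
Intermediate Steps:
S = -18 (S = 0 - 18 = -18)
S + ((-19 - 10)*(-54 + 79))*G(-10, -8) = -18 + ((-19 - 10)*(-54 + 79))*2 = -18 - 29*25*2 = -18 - 725*2 = -18 - 1450 = -1468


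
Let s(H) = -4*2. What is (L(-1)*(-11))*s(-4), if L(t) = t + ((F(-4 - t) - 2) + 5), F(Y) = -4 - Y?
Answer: 88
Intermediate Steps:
L(t) = 3 + 2*t (L(t) = t + (((-4 - (-4 - t)) - 2) + 5) = t + (((-4 + (4 + t)) - 2) + 5) = t + ((t - 2) + 5) = t + ((-2 + t) + 5) = t + (3 + t) = 3 + 2*t)
s(H) = -8
(L(-1)*(-11))*s(-4) = ((3 + 2*(-1))*(-11))*(-8) = ((3 - 2)*(-11))*(-8) = (1*(-11))*(-8) = -11*(-8) = 88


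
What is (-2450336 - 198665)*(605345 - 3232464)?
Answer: 6959240858119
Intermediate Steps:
(-2450336 - 198665)*(605345 - 3232464) = -2649001*(-2627119) = 6959240858119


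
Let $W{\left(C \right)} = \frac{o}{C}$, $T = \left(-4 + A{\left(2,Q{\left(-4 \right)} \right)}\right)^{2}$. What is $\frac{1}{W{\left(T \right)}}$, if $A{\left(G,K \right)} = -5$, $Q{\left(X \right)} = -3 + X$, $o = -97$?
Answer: $- \frac{81}{97} \approx -0.83505$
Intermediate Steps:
$T = 81$ ($T = \left(-4 - 5\right)^{2} = \left(-9\right)^{2} = 81$)
$W{\left(C \right)} = - \frac{97}{C}$
$\frac{1}{W{\left(T \right)}} = \frac{1}{\left(-97\right) \frac{1}{81}} = \frac{1}{- \frac{97}{81}} = - \frac{81}{97}$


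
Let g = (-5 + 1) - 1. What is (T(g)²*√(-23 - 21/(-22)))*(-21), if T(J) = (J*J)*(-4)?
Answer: -105000*I*√10670/11 ≈ -9.86e+5*I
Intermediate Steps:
g = -5 (g = -4 - 1 = -5)
T(J) = -4*J² (T(J) = J²*(-4) = -4*J²)
(T(g)²*√(-23 - 21/(-22)))*(-21) = ((-4*(-5)²)²*√(-23 - 21/(-22)))*(-21) = ((-4*25)²*√(-23 - 21*(-1/22)))*(-21) = ((-100)²*√(-23 + 21/22))*(-21) = (10000*√(-485/22))*(-21) = (10000*(I*√10670/22))*(-21) = (5000*I*√10670/11)*(-21) = -105000*I*√10670/11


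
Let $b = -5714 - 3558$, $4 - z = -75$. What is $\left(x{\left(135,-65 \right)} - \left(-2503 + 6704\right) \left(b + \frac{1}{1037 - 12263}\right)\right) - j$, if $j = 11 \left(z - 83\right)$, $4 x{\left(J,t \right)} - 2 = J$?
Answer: $\frac{874544705015}{22452} \approx 3.8952 \cdot 10^{7}$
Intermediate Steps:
$z = 79$ ($z = 4 - -75 = 4 + 75 = 79$)
$x{\left(J,t \right)} = \frac{1}{2} + \frac{J}{4}$
$b = -9272$
$j = -44$ ($j = 11 \left(79 - 83\right) = 11 \left(-4\right) = -44$)
$\left(x{\left(135,-65 \right)} - \left(-2503 + 6704\right) \left(b + \frac{1}{1037 - 12263}\right)\right) - j = \left(\left(\frac{1}{2} + \frac{1}{4} \cdot 135\right) - \left(-2503 + 6704\right) \left(-9272 + \frac{1}{1037 - 12263}\right)\right) - -44 = \left(\left(\frac{1}{2} + \frac{135}{4}\right) - 4201 \left(-9272 + \frac{1}{-11226}\right)\right) + 44 = \left(\frac{137}{4} - 4201 \left(-9272 - \frac{1}{11226}\right)\right) + 44 = \left(\frac{137}{4} - 4201 \left(- \frac{104087473}{11226}\right)\right) + 44 = \left(\frac{137}{4} - - \frac{437271474073}{11226}\right) + 44 = \left(\frac{137}{4} + \frac{437271474073}{11226}\right) + 44 = \frac{874543717127}{22452} + 44 = \frac{874544705015}{22452}$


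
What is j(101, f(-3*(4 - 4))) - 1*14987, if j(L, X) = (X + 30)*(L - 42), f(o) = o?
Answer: -13217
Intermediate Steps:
j(L, X) = (-42 + L)*(30 + X) (j(L, X) = (30 + X)*(-42 + L) = (-42 + L)*(30 + X))
j(101, f(-3*(4 - 4))) - 1*14987 = (-1260 - (-126)*(4 - 4) + 30*101 + 101*(-3*(4 - 4))) - 1*14987 = (-1260 - (-126)*0 + 3030 + 101*(-3*0)) - 14987 = (-1260 - 42*0 + 3030 + 101*0) - 14987 = (-1260 + 0 + 3030 + 0) - 14987 = 1770 - 14987 = -13217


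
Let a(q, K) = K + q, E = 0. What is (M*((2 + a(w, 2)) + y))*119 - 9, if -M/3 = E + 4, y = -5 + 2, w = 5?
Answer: -8577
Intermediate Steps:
y = -3
M = -12 (M = -3*(0 + 4) = -3*4 = -12)
(M*((2 + a(w, 2)) + y))*119 - 9 = -12*((2 + (2 + 5)) - 3)*119 - 9 = -12*((2 + 7) - 3)*119 - 9 = -12*(9 - 3)*119 - 9 = -12*6*119 - 9 = -72*119 - 9 = -8568 - 9 = -8577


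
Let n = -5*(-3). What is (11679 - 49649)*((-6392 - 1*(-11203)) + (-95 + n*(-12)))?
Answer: -172231920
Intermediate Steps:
n = 15
(11679 - 49649)*((-6392 - 1*(-11203)) + (-95 + n*(-12))) = (11679 - 49649)*((-6392 - 1*(-11203)) + (-95 + 15*(-12))) = -37970*((-6392 + 11203) + (-95 - 180)) = -37970*(4811 - 275) = -37970*4536 = -172231920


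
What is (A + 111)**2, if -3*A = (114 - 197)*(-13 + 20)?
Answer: 835396/9 ≈ 92822.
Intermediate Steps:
A = 581/3 (A = -(114 - 197)*(-13 + 20)/3 = -(-83)*7/3 = -1/3*(-581) = 581/3 ≈ 193.67)
(A + 111)**2 = (581/3 + 111)**2 = (914/3)**2 = 835396/9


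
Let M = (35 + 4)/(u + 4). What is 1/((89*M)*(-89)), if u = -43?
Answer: 1/7921 ≈ 0.00012625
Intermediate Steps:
M = -1 (M = (35 + 4)/(-43 + 4) = 39/(-39) = 39*(-1/39) = -1)
1/((89*M)*(-89)) = 1/((89*(-1))*(-89)) = 1/(-89*(-89)) = 1/7921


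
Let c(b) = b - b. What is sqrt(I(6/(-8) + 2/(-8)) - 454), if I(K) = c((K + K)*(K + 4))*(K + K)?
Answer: I*sqrt(454) ≈ 21.307*I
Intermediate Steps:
c(b) = 0
I(K) = 0 (I(K) = 0*(K + K) = 0*(2*K) = 0)
sqrt(I(6/(-8) + 2/(-8)) - 454) = sqrt(0 - 454) = sqrt(-454) = I*sqrt(454)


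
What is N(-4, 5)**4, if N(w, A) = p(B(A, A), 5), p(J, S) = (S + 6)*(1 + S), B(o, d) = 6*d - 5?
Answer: 18974736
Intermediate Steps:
B(o, d) = -5 + 6*d
p(J, S) = (1 + S)*(6 + S) (p(J, S) = (6 + S)*(1 + S) = (1 + S)*(6 + S))
N(w, A) = 66 (N(w, A) = 6 + 5**2 + 7*5 = 6 + 25 + 35 = 66)
N(-4, 5)**4 = 66**4 = 18974736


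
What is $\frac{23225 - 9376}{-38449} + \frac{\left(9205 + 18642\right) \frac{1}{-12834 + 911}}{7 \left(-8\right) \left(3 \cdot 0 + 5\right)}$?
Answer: $- \frac{45163366257}{128359679560} \approx -0.35185$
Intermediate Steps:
$\frac{23225 - 9376}{-38449} + \frac{\left(9205 + 18642\right) \frac{1}{-12834 + 911}}{7 \left(-8\right) \left(3 \cdot 0 + 5\right)} = 13849 \left(- \frac{1}{38449}\right) + \frac{27847 \frac{1}{-11923}}{\left(-56\right) \left(0 + 5\right)} = - \frac{13849}{38449} + \frac{27847 \left(- \frac{1}{11923}\right)}{\left(-56\right) 5} = - \frac{13849}{38449} - \frac{27847}{11923 \left(-280\right)} = - \frac{13849}{38449} - - \frac{27847}{3338440} = - \frac{13849}{38449} + \frac{27847}{3338440} = - \frac{45163366257}{128359679560}$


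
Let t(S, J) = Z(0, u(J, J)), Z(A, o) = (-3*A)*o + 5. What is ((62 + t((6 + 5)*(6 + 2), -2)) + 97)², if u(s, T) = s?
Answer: 26896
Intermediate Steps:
Z(A, o) = 5 - 3*A*o (Z(A, o) = -3*A*o + 5 = 5 - 3*A*o)
t(S, J) = 5 (t(S, J) = 5 - 3*0*J = 5 + 0 = 5)
((62 + t((6 + 5)*(6 + 2), -2)) + 97)² = ((62 + 5) + 97)² = (67 + 97)² = 164² = 26896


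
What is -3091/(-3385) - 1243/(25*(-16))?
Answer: 1088791/270800 ≈ 4.0206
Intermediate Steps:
-3091/(-3385) - 1243/(25*(-16)) = -3091*(-1/3385) - 1243/(-400) = 3091/3385 - 1243*(-1/400) = 3091/3385 + 1243/400 = 1088791/270800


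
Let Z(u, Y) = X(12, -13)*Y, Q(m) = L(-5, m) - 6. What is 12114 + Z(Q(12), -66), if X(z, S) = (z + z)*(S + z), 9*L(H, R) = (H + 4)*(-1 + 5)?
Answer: 13698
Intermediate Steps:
L(H, R) = 16/9 + 4*H/9 (L(H, R) = ((H + 4)*(-1 + 5))/9 = ((4 + H)*4)/9 = (16 + 4*H)/9 = 16/9 + 4*H/9)
X(z, S) = 2*z*(S + z) (X(z, S) = (2*z)*(S + z) = 2*z*(S + z))
Q(m) = -58/9 (Q(m) = (16/9 + (4/9)*(-5)) - 6 = (16/9 - 20/9) - 6 = -4/9 - 6 = -58/9)
Z(u, Y) = -24*Y (Z(u, Y) = (2*12*(-13 + 12))*Y = (2*12*(-1))*Y = -24*Y)
12114 + Z(Q(12), -66) = 12114 - 24*(-66) = 12114 + 1584 = 13698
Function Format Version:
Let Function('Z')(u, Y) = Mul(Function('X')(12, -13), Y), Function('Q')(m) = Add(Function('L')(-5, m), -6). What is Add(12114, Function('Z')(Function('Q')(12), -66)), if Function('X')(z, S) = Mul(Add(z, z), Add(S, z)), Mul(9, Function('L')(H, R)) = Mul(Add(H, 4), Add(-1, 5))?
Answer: 13698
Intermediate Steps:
Function('L')(H, R) = Add(Rational(16, 9), Mul(Rational(4, 9), H)) (Function('L')(H, R) = Mul(Rational(1, 9), Mul(Add(H, 4), Add(-1, 5))) = Mul(Rational(1, 9), Mul(Add(4, H), 4)) = Mul(Rational(1, 9), Add(16, Mul(4, H))) = Add(Rational(16, 9), Mul(Rational(4, 9), H)))
Function('X')(z, S) = Mul(2, z, Add(S, z)) (Function('X')(z, S) = Mul(Mul(2, z), Add(S, z)) = Mul(2, z, Add(S, z)))
Function('Q')(m) = Rational(-58, 9) (Function('Q')(m) = Add(Add(Rational(16, 9), Mul(Rational(4, 9), -5)), -6) = Add(Add(Rational(16, 9), Rational(-20, 9)), -6) = Add(Rational(-4, 9), -6) = Rational(-58, 9))
Function('Z')(u, Y) = Mul(-24, Y) (Function('Z')(u, Y) = Mul(Mul(2, 12, Add(-13, 12)), Y) = Mul(Mul(2, 12, -1), Y) = Mul(-24, Y))
Add(12114, Function('Z')(Function('Q')(12), -66)) = Add(12114, Mul(-24, -66)) = Add(12114, 1584) = 13698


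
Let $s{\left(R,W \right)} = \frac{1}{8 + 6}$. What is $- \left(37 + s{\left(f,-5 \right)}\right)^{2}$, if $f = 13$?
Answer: $- \frac{269361}{196} \approx -1374.3$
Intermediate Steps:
$s{\left(R,W \right)} = \frac{1}{14}$
$- \left(37 + s{\left(f,-5 \right)}\right)^{2} = - \left(37 + \frac{1}{14}\right)^{2} = - \left(\frac{519}{14}\right)^{2} = \left(-1\right) \frac{269361}{196} = - \frac{269361}{196}$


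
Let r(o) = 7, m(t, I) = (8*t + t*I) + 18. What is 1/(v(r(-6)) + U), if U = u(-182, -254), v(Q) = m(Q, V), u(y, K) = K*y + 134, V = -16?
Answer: 1/46324 ≈ 2.1587e-5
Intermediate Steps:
m(t, I) = 18 + 8*t + I*t (m(t, I) = (8*t + I*t) + 18 = 18 + 8*t + I*t)
u(y, K) = 134 + K*y
v(Q) = 18 - 8*Q (v(Q) = 18 + 8*Q - 16*Q = 18 - 8*Q)
U = 46362 (U = 134 - 254*(-182) = 134 + 46228 = 46362)
1/(v(r(-6)) + U) = 1/((18 - 8*7) + 46362) = 1/((18 - 56) + 46362) = 1/(-38 + 46362) = 1/46324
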